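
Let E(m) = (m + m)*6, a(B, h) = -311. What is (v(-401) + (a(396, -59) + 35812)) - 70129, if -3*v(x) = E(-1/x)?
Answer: -13885832/401 ≈ -34628.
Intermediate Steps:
E(m) = 12*m (E(m) = (2*m)*6 = 12*m)
v(x) = 4/x (v(x) = -4*(-1/x) = -(-4)/x = 4/x)
(v(-401) + (a(396, -59) + 35812)) - 70129 = (4/(-401) + (-311 + 35812)) - 70129 = (4*(-1/401) + 35501) - 70129 = (-4/401 + 35501) - 70129 = 14235897/401 - 70129 = -13885832/401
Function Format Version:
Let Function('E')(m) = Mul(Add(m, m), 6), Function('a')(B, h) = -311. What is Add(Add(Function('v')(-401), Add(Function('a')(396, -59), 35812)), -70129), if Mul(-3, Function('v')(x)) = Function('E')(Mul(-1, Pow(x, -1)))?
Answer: Rational(-13885832, 401) ≈ -34628.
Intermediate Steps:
Function('E')(m) = Mul(12, m) (Function('E')(m) = Mul(Mul(2, m), 6) = Mul(12, m))
Function('v')(x) = Mul(4, Pow(x, -1)) (Function('v')(x) = Mul(Rational(-1, 3), Mul(12, Mul(-1, Pow(x, -1)))) = Mul(Rational(-1, 3), Mul(-12, Pow(x, -1))) = Mul(4, Pow(x, -1)))
Add(Add(Function('v')(-401), Add(Function('a')(396, -59), 35812)), -70129) = Add(Add(Mul(4, Pow(-401, -1)), Add(-311, 35812)), -70129) = Add(Add(Mul(4, Rational(-1, 401)), 35501), -70129) = Add(Add(Rational(-4, 401), 35501), -70129) = Add(Rational(14235897, 401), -70129) = Rational(-13885832, 401)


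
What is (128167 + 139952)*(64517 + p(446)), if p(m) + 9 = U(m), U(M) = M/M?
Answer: 17296088571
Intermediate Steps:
U(M) = 1
p(m) = -8 (p(m) = -9 + 1 = -8)
(128167 + 139952)*(64517 + p(446)) = (128167 + 139952)*(64517 - 8) = 268119*64509 = 17296088571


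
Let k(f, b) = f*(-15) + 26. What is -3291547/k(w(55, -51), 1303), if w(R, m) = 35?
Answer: 3291547/499 ≈ 6596.3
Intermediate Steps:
k(f, b) = 26 - 15*f (k(f, b) = -15*f + 26 = 26 - 15*f)
-3291547/k(w(55, -51), 1303) = -3291547/(26 - 15*35) = -3291547/(26 - 525) = -3291547/(-499) = -3291547*(-1/499) = 3291547/499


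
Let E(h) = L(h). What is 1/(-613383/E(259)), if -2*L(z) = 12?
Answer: 2/204461 ≈ 9.7818e-6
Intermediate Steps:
L(z) = -6 (L(z) = -1/2*12 = -6)
E(h) = -6
1/(-613383/E(259)) = 1/(-613383/(-6)) = 1/(-613383*(-1/6)) = 1/(204461/2) = 2/204461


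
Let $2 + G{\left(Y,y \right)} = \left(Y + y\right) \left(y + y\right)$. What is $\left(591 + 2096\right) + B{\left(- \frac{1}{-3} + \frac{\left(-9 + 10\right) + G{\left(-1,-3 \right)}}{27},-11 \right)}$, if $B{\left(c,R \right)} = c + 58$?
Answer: $\frac{74147}{27} \approx 2746.2$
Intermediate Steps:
$G{\left(Y,y \right)} = -2 + 2 y \left(Y + y\right)$ ($G{\left(Y,y \right)} = -2 + \left(Y + y\right) \left(y + y\right) = -2 + \left(Y + y\right) 2 y = -2 + 2 y \left(Y + y\right)$)
$B{\left(c,R \right)} = 58 + c$
$\left(591 + 2096\right) + B{\left(- \frac{1}{-3} + \frac{\left(-9 + 10\right) + G{\left(-1,-3 \right)}}{27},-11 \right)} = \left(591 + 2096\right) + \left(58 - \left(- \frac{1}{3} - \frac{\left(-9 + 10\right) + \left(-2 + 2 \left(-3\right)^{2} + 2 \left(-1\right) \left(-3\right)\right)}{27}\right)\right) = 2687 + \left(58 - \left(- \frac{1}{3} - \left(1 + \left(-2 + 2 \cdot 9 + 6\right)\right) \frac{1}{27}\right)\right) = 2687 + \left(58 + \left(\frac{1}{3} + \left(1 + \left(-2 + 18 + 6\right)\right) \frac{1}{27}\right)\right) = 2687 + \left(58 + \left(\frac{1}{3} + \left(1 + 22\right) \frac{1}{27}\right)\right) = 2687 + \left(58 + \left(\frac{1}{3} + 23 \cdot \frac{1}{27}\right)\right) = 2687 + \left(58 + \left(\frac{1}{3} + \frac{23}{27}\right)\right) = 2687 + \left(58 + \frac{32}{27}\right) = 2687 + \frac{1598}{27} = \frac{74147}{27}$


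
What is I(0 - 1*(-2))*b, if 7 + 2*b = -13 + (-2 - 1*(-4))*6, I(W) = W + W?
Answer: -16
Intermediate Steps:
I(W) = 2*W
b = -4 (b = -7/2 + (-13 + (-2 - 1*(-4))*6)/2 = -7/2 + (-13 + (-2 + 4)*6)/2 = -7/2 + (-13 + 2*6)/2 = -7/2 + (-13 + 12)/2 = -7/2 + (½)*(-1) = -7/2 - ½ = -4)
I(0 - 1*(-2))*b = (2*(0 - 1*(-2)))*(-4) = (2*(0 + 2))*(-4) = (2*2)*(-4) = 4*(-4) = -16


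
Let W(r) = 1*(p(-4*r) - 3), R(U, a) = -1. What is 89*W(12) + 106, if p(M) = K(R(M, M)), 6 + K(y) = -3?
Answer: -962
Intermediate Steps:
K(y) = -9 (K(y) = -6 - 3 = -9)
p(M) = -9
W(r) = -12 (W(r) = 1*(-9 - 3) = 1*(-12) = -12)
89*W(12) + 106 = 89*(-12) + 106 = -1068 + 106 = -962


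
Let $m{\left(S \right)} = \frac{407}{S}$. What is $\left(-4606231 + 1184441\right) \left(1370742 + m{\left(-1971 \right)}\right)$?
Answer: $- \frac{9244759796914250}{1971} \approx -4.6904 \cdot 10^{12}$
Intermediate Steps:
$\left(-4606231 + 1184441\right) \left(1370742 + m{\left(-1971 \right)}\right) = \left(-4606231 + 1184441\right) \left(1370742 + \frac{407}{-1971}\right) = - 3421790 \left(1370742 + 407 \left(- \frac{1}{1971}\right)\right) = - 3421790 \left(1370742 - \frac{407}{1971}\right) = \left(-3421790\right) \frac{2701732075}{1971} = - \frac{9244759796914250}{1971}$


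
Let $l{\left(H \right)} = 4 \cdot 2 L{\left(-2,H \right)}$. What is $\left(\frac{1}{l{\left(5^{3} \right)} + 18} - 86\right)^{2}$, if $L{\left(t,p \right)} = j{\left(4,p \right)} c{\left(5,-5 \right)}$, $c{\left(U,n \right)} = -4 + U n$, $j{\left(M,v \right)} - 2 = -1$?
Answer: $\frac{338744025}{45796} \approx 7396.8$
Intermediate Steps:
$j{\left(M,v \right)} = 1$ ($j{\left(M,v \right)} = 2 - 1 = 1$)
$L{\left(t,p \right)} = -29$ ($L{\left(t,p \right)} = 1 \left(-4 + 5 \left(-5\right)\right) = 1 \left(-4 - 25\right) = 1 \left(-29\right) = -29$)
$l{\left(H \right)} = -232$ ($l{\left(H \right)} = 4 \cdot 2 \left(-29\right) = 8 \left(-29\right) = -232$)
$\left(\frac{1}{l{\left(5^{3} \right)} + 18} - 86\right)^{2} = \left(\frac{1}{-232 + 18} - 86\right)^{2} = \left(\frac{1}{-214} - 86\right)^{2} = \left(- \frac{1}{214} - 86\right)^{2} = \left(- \frac{18405}{214}\right)^{2} = \frac{338744025}{45796}$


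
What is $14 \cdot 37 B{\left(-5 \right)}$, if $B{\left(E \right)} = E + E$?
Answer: $-5180$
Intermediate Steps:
$B{\left(E \right)} = 2 E$
$14 \cdot 37 B{\left(-5 \right)} = 14 \cdot 37 \cdot 2 \left(-5\right) = 518 \left(-10\right) = -5180$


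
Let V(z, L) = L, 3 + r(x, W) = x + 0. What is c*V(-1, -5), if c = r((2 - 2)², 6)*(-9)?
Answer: -135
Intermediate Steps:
r(x, W) = -3 + x (r(x, W) = -3 + (x + 0) = -3 + x)
c = 27 (c = (-3 + (2 - 2)²)*(-9) = (-3 + 0²)*(-9) = (-3 + 0)*(-9) = -3*(-9) = 27)
c*V(-1, -5) = 27*(-5) = -135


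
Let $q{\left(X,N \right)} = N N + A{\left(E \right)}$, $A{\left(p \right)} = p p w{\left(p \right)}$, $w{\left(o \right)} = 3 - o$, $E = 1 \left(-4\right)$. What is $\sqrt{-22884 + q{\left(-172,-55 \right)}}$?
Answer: $7 i \sqrt{403} \approx 140.52 i$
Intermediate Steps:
$E = -4$
$A{\left(p \right)} = p^{2} \left(3 - p\right)$ ($A{\left(p \right)} = p p \left(3 - p\right) = p^{2} \left(3 - p\right)$)
$q{\left(X,N \right)} = 112 + N^{2}$ ($q{\left(X,N \right)} = N N + \left(-4\right)^{2} \left(3 - -4\right) = N^{2} + 16 \left(3 + 4\right) = N^{2} + 16 \cdot 7 = N^{2} + 112 = 112 + N^{2}$)
$\sqrt{-22884 + q{\left(-172,-55 \right)}} = \sqrt{-22884 + \left(112 + \left(-55\right)^{2}\right)} = \sqrt{-22884 + \left(112 + 3025\right)} = \sqrt{-22884 + 3137} = \sqrt{-19747} = 7 i \sqrt{403}$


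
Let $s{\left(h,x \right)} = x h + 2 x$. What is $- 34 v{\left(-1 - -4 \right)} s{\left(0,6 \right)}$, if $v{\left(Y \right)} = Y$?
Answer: $-1224$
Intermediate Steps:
$s{\left(h,x \right)} = 2 x + h x$ ($s{\left(h,x \right)} = h x + 2 x = 2 x + h x$)
$- 34 v{\left(-1 - -4 \right)} s{\left(0,6 \right)} = - 34 \left(-1 - -4\right) 6 \left(2 + 0\right) = - 34 \left(-1 + 4\right) 6 \cdot 2 = \left(-34\right) 3 \cdot 12 = \left(-102\right) 12 = -1224$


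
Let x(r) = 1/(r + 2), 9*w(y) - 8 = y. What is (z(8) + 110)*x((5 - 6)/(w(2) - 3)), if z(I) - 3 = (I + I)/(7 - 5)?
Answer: 2057/43 ≈ 47.837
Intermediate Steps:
w(y) = 8/9 + y/9
z(I) = 3 + I (z(I) = 3 + (I + I)/(7 - 5) = 3 + (2*I)/2 = 3 + (2*I)*(½) = 3 + I)
x(r) = 1/(2 + r)
(z(8) + 110)*x((5 - 6)/(w(2) - 3)) = ((3 + 8) + 110)/(2 + (5 - 6)/((8/9 + (⅑)*2) - 3)) = (11 + 110)/(2 - 1/((8/9 + 2/9) - 3)) = 121/(2 - 1/(10/9 - 3)) = 121/(2 - 1/(-17/9)) = 121/(2 - 1*(-9/17)) = 121/(2 + 9/17) = 121/(43/17) = 121*(17/43) = 2057/43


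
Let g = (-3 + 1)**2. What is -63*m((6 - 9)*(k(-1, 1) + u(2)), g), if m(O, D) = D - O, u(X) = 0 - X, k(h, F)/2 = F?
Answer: -252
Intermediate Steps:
k(h, F) = 2*F
u(X) = -X
g = 4 (g = (-2)**2 = 4)
-63*m((6 - 9)*(k(-1, 1) + u(2)), g) = -63*(4 - (6 - 9)*(2*1 - 1*2)) = -63*(4 - (-3)*(2 - 2)) = -63*(4 - (-3)*0) = -63*(4 - 1*0) = -63*(4 + 0) = -63*4 = -252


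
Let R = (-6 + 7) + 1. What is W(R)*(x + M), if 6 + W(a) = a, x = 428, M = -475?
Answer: 188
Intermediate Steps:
R = 2 (R = 1 + 1 = 2)
W(a) = -6 + a
W(R)*(x + M) = (-6 + 2)*(428 - 475) = -4*(-47) = 188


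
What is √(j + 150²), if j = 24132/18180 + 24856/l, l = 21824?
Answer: √96091312791144990/2066460 ≈ 150.01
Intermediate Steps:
j = 10193113/4132920 (j = 24132/18180 + 24856/21824 = 24132*(1/18180) + 24856*(1/21824) = 2011/1515 + 3107/2728 = 10193113/4132920 ≈ 2.4663)
√(j + 150²) = √(10193113/4132920 + 150²) = √(10193113/4132920 + 22500) = √(93000893113/4132920) = √96091312791144990/2066460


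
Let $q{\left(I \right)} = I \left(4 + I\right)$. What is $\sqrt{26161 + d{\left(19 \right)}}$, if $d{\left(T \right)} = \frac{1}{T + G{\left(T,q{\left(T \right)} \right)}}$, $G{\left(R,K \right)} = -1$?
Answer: $\frac{\sqrt{941798}}{6} \approx 161.74$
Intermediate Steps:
$d{\left(T \right)} = \frac{1}{-1 + T}$ ($d{\left(T \right)} = \frac{1}{T - 1} = \frac{1}{-1 + T}$)
$\sqrt{26161 + d{\left(19 \right)}} = \sqrt{26161 + \frac{1}{-1 + 19}} = \sqrt{26161 + \frac{1}{18}} = \sqrt{\frac{470899}{18}} = \frac{\sqrt{941798}}{6}$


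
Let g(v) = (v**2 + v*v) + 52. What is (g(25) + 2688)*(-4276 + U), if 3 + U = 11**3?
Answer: -11762520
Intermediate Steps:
g(v) = 52 + 2*v**2 (g(v) = (v**2 + v**2) + 52 = 2*v**2 + 52 = 52 + 2*v**2)
U = 1328 (U = -3 + 11**3 = -3 + 1331 = 1328)
(g(25) + 2688)*(-4276 + U) = ((52 + 2*25**2) + 2688)*(-4276 + 1328) = ((52 + 2*625) + 2688)*(-2948) = ((52 + 1250) + 2688)*(-2948) = (1302 + 2688)*(-2948) = 3990*(-2948) = -11762520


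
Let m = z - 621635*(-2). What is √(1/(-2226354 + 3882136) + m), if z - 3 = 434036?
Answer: √4598533889603144698/1655782 ≈ 1295.1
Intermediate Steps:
z = 434039 (z = 3 + 434036 = 434039)
m = 1677309 (m = 434039 - 621635*(-2) = 434039 + 1243270 = 1677309)
√(1/(-2226354 + 3882136) + m) = √(1/(-2226354 + 3882136) + 1677309) = √(1/1655782 + 1677309) = √(2777258050639/1655782) = √4598533889603144698/1655782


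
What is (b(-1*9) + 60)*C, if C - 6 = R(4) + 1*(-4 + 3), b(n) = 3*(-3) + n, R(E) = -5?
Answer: 0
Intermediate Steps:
b(n) = -9 + n
C = 0 (C = 6 + (-5 + 1*(-4 + 3)) = 6 + (-5 + 1*(-1)) = 6 + (-5 - 1) = 6 - 6 = 0)
(b(-1*9) + 60)*C = ((-9 - 1*9) + 60)*0 = ((-9 - 9) + 60)*0 = (-18 + 60)*0 = 42*0 = 0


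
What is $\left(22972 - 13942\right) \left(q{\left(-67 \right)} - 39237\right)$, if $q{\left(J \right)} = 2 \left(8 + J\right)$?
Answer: $-355375650$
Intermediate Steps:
$q{\left(J \right)} = 16 + 2 J$
$\left(22972 - 13942\right) \left(q{\left(-67 \right)} - 39237\right) = \left(22972 - 13942\right) \left(\left(16 + 2 \left(-67\right)\right) - 39237\right) = 9030 \left(\left(16 - 134\right) - 39237\right) = 9030 \left(-118 - 39237\right) = 9030 \left(-39355\right) = -355375650$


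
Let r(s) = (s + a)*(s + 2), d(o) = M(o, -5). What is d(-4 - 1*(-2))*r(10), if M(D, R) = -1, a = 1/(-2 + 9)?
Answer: -852/7 ≈ -121.71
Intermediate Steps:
a = 1/7 ≈ 0.14286
d(o) = -1
r(s) = (2 + s)*(1/7 + s) (r(s) = (s + 1/7)*(s + 2) = (1/7 + s)*(2 + s) = (2 + s)*(1/7 + s))
d(-4 - 1*(-2))*r(10) = -(2/7 + 10**2 + (15/7)*10) = -(2/7 + 100 + 150/7) = -1*852/7 = -852/7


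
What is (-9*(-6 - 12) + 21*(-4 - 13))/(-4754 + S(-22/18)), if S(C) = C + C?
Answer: 1755/42808 ≈ 0.040997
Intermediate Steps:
S(C) = 2*C
(-9*(-6 - 12) + 21*(-4 - 13))/(-4754 + S(-22/18)) = (-9*(-6 - 12) + 21*(-4 - 13))/(-4754 + 2*(-22/18)) = (-9*(-18) + 21*(-17))/(-4754 + 2*(-22*1/18)) = (162 - 357)/(-4754 + 2*(-11/9)) = -195/(-4754 - 22/9) = -195/(-42808/9) = -195*(-9/42808) = 1755/42808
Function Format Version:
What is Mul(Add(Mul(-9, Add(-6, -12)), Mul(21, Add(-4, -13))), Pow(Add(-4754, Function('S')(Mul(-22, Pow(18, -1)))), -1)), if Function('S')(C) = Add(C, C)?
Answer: Rational(1755, 42808) ≈ 0.040997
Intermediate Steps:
Function('S')(C) = Mul(2, C)
Mul(Add(Mul(-9, Add(-6, -12)), Mul(21, Add(-4, -13))), Pow(Add(-4754, Function('S')(Mul(-22, Pow(18, -1)))), -1)) = Mul(Add(Mul(-9, Add(-6, -12)), Mul(21, Add(-4, -13))), Pow(Add(-4754, Mul(2, Mul(-22, Pow(18, -1)))), -1)) = Mul(Add(Mul(-9, -18), Mul(21, -17)), Pow(Add(-4754, Mul(2, Mul(-22, Rational(1, 18)))), -1)) = Mul(Add(162, -357), Pow(Add(-4754, Mul(2, Rational(-11, 9))), -1)) = Mul(-195, Pow(Add(-4754, Rational(-22, 9)), -1)) = Mul(-195, Pow(Rational(-42808, 9), -1)) = Mul(-195, Rational(-9, 42808)) = Rational(1755, 42808)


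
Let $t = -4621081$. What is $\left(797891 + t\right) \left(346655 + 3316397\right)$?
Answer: $-14004543775880$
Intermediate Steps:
$\left(797891 + t\right) \left(346655 + 3316397\right) = \left(797891 - 4621081\right) \left(346655 + 3316397\right) = \left(-3823190\right) 3663052 = -14004543775880$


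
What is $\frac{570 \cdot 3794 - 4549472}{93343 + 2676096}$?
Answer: $- \frac{2386892}{2769439} \approx -0.86187$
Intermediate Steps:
$\frac{570 \cdot 3794 - 4549472}{93343 + 2676096} = \frac{2162580 - 4549472}{2769439} = \left(-2386892\right) \frac{1}{2769439} = - \frac{2386892}{2769439}$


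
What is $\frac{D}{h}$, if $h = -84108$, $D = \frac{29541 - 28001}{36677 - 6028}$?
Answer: $- \frac{385}{644456523} \approx -5.974 \cdot 10^{-7}$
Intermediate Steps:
$D = \frac{1540}{30649}$ ($D = \frac{29541 - 28001}{30649} = \left(29541 - 28001\right) \frac{1}{30649} = 1540 \cdot \frac{1}{30649} = \frac{1540}{30649} \approx 0.050246$)
$\frac{D}{h} = \frac{1540}{30649 \left(-84108\right)} = \frac{1540}{30649} \left(- \frac{1}{84108}\right) = - \frac{385}{644456523}$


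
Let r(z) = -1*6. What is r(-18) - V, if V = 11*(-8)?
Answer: 82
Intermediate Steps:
r(z) = -6
V = -88
r(-18) - V = -6 - 1*(-88) = -6 + 88 = 82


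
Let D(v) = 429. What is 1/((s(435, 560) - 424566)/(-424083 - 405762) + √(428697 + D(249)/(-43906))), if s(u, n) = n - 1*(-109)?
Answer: -1716084577188810/1440208921832656387619 + 76515858225*√826414979547018/1440208921832656387619 ≈ 0.0015261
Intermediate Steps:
s(u, n) = 109 + n (s(u, n) = n + 109 = 109 + n)
1/((s(435, 560) - 424566)/(-424083 - 405762) + √(428697 + D(249)/(-43906))) = 1/(((109 + 560) - 424566)/(-424083 - 405762) + √(428697 + 429/(-43906))) = 1/((669 - 424566)/(-829845) + √(428697 + 429*(-1/43906))) = 1/(-423897*(-1/829845) + √(428697 - 429/43906)) = 1/(141299/276615 + √(18822370053/43906)) = 1/(141299/276615 + √826414979547018/43906)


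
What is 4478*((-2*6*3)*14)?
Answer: -2256912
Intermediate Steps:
4478*((-2*6*3)*14) = 4478*(-12*3*14) = 4478*(-36*14) = 4478*(-504) = -2256912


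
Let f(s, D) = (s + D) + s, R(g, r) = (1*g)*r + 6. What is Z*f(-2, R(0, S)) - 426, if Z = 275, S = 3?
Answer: 124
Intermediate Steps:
R(g, r) = 6 + g*r (R(g, r) = g*r + 6 = 6 + g*r)
f(s, D) = D + 2*s (f(s, D) = (D + s) + s = D + 2*s)
Z*f(-2, R(0, S)) - 426 = 275*((6 + 0*3) + 2*(-2)) - 426 = 275*((6 + 0) - 4) - 426 = 275*(6 - 4) - 426 = 275*2 - 426 = 550 - 426 = 124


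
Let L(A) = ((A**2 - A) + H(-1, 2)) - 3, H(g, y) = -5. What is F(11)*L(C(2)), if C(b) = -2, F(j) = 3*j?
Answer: -66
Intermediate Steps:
L(A) = -8 + A**2 - A (L(A) = ((A**2 - A) - 5) - 3 = (-5 + A**2 - A) - 3 = -8 + A**2 - A)
F(11)*L(C(2)) = (3*11)*(-8 + (-2)**2 - 1*(-2)) = 33*(-8 + 4 + 2) = 33*(-2) = -66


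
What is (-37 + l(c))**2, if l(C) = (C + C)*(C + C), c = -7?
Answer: 25281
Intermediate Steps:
l(C) = 4*C**2 (l(C) = (2*C)*(2*C) = 4*C**2)
(-37 + l(c))**2 = (-37 + 4*(-7)**2)**2 = (-37 + 4*49)**2 = (-37 + 196)**2 = 159**2 = 25281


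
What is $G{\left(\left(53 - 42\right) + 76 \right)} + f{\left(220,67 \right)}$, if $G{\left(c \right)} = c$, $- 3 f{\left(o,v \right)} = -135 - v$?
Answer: $\frac{463}{3} \approx 154.33$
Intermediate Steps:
$f{\left(o,v \right)} = 45 + \frac{v}{3}$ ($f{\left(o,v \right)} = - \frac{-135 - v}{3} = 45 + \frac{v}{3}$)
$G{\left(\left(53 - 42\right) + 76 \right)} + f{\left(220,67 \right)} = \left(\left(53 - 42\right) + 76\right) + \left(45 + \frac{1}{3} \cdot 67\right) = \left(11 + 76\right) + \left(45 + \frac{67}{3}\right) = 87 + \frac{202}{3} = \frac{463}{3}$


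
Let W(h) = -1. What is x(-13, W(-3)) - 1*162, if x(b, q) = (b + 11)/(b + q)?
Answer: -1133/7 ≈ -161.86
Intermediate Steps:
x(b, q) = (11 + b)/(b + q)
x(-13, W(-3)) - 1*162 = (11 - 13)/(-13 - 1) - 1*162 = -2/(-14) - 162 = -1/14*(-2) - 162 = ⅐ - 162 = -1133/7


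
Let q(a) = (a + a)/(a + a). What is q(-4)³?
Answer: 1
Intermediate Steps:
q(a) = 1 (q(a) = (2*a)/((2*a)) = (2*a)*(1/(2*a)) = 1)
q(-4)³ = 1³ = 1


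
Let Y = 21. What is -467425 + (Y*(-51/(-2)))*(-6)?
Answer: -470638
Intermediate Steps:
-467425 + (Y*(-51/(-2)))*(-6) = -467425 + (21*(-51/(-2)))*(-6) = -467425 + (21*(-51*(-1/2)))*(-6) = -467425 + (21*(51/2))*(-6) = -467425 + (1071/2)*(-6) = -467425 - 3213 = -470638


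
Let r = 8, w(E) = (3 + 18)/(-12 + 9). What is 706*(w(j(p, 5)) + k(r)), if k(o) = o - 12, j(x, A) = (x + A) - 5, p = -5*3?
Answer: -7766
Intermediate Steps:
p = -15
j(x, A) = -5 + A + x (j(x, A) = (A + x) - 5 = -5 + A + x)
w(E) = -7 (w(E) = 21/(-3) = 21*(-⅓) = -7)
k(o) = -12 + o
706*(w(j(p, 5)) + k(r)) = 706*(-7 + (-12 + 8)) = 706*(-7 - 4) = 706*(-11) = -7766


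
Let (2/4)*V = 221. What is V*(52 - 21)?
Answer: 13702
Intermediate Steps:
V = 442 (V = 2*221 = 442)
V*(52 - 21) = 442*(52 - 21) = 442*31 = 13702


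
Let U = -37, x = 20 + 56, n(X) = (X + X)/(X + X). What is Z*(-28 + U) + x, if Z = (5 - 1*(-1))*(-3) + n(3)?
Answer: 1181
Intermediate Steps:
n(X) = 1 (n(X) = (2*X)/((2*X)) = (2*X)*(1/(2*X)) = 1)
Z = -17 (Z = (5 - 1*(-1))*(-3) + 1 = (5 + 1)*(-3) + 1 = 6*(-3) + 1 = -18 + 1 = -17)
x = 76
Z*(-28 + U) + x = -17*(-28 - 37) + 76 = -17*(-65) + 76 = 1105 + 76 = 1181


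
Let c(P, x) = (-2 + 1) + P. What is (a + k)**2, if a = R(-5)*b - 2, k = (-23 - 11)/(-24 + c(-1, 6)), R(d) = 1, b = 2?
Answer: 289/169 ≈ 1.7101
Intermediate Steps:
c(P, x) = -1 + P
k = 17/13 (k = (-23 - 11)/(-24 + (-1 - 1)) = -34/(-24 - 2) = -34/(-26) = -34*(-1/26) = 17/13 ≈ 1.3077)
a = 0 (a = 1*2 - 2 = 2 - 2 = 0)
(a + k)**2 = (0 + 17/13)**2 = (17/13)**2 = 289/169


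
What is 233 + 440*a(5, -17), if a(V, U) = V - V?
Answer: 233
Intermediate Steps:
a(V, U) = 0
233 + 440*a(5, -17) = 233 + 440*0 = 233 + 0 = 233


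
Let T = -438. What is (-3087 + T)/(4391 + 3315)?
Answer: -3525/7706 ≈ -0.45744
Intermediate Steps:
(-3087 + T)/(4391 + 3315) = (-3087 - 438)/(4391 + 3315) = -3525/7706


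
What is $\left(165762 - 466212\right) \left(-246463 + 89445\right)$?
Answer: $47176058100$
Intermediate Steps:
$\left(165762 - 466212\right) \left(-246463 + 89445\right) = \left(-300450\right) \left(-157018\right) = 47176058100$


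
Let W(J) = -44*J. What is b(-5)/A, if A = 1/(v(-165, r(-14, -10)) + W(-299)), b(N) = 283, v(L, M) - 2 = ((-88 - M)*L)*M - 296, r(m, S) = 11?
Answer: 54490801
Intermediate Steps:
v(L, M) = -294 + L*M*(-88 - M) (v(L, M) = 2 + (((-88 - M)*L)*M - 296) = 2 + ((L*(-88 - M))*M - 296) = 2 + (L*M*(-88 - M) - 296) = 2 + (-296 + L*M*(-88 - M)) = -294 + L*M*(-88 - M))
A = 1/192547 (A = 1/((-294 - 1*(-165)*11**2 - 88*(-165)*11) - 44*(-299)) = 1/((-294 - 1*(-165)*121 + 159720) + 13156) = 1/((-294 + 19965 + 159720) + 13156) = 1/(179391 + 13156) = 1/192547 ≈ 5.1935e-6)
b(-5)/A = 283/(1/192547) = 283*192547 = 54490801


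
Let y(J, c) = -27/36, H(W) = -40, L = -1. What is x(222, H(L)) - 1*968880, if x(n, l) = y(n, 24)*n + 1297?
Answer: -1935499/2 ≈ -9.6775e+5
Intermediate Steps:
y(J, c) = -¾ (y(J, c) = -27*1/36 = -¾)
x(n, l) = 1297 - 3*n/4 (x(n, l) = -3*n/4 + 1297 = 1297 - 3*n/4)
x(222, H(L)) - 1*968880 = (1297 - ¾*222) - 1*968880 = (1297 - 333/2) - 968880 = 2261/2 - 968880 = -1935499/2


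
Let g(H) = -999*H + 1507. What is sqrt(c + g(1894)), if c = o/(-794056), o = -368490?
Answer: I*sqrt(74504344479943439)/198514 ≈ 1375.0*I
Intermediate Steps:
g(H) = 1507 - 999*H
c = 184245/397028 (c = -368490/(-794056) = -368490*(-1/794056) = 184245/397028 ≈ 0.46406)
sqrt(c + g(1894)) = sqrt(184245/397028 + (1507 - 999*1894)) = sqrt(184245/397028 + (1507 - 1892106)) = sqrt(184245/397028 - 1890599) = sqrt(-750620555527/397028) = I*sqrt(74504344479943439)/198514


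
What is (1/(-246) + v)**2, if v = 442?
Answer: 11822430361/60516 ≈ 1.9536e+5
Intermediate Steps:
(1/(-246) + v)**2 = (1/(-246) + 442)**2 = (-1/246 + 442)**2 = (108731/246)**2 = 11822430361/60516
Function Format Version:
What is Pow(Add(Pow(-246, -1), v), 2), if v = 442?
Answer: Rational(11822430361, 60516) ≈ 1.9536e+5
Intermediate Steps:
Pow(Add(Pow(-246, -1), v), 2) = Pow(Add(Pow(-246, -1), 442), 2) = Pow(Add(Rational(-1, 246), 442), 2) = Pow(Rational(108731, 246), 2) = Rational(11822430361, 60516)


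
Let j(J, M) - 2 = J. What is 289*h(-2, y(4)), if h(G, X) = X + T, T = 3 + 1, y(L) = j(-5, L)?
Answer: 289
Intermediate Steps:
j(J, M) = 2 + J
y(L) = -3 (y(L) = 2 - 5 = -3)
T = 4
h(G, X) = 4 + X (h(G, X) = X + 4 = 4 + X)
289*h(-2, y(4)) = 289*(4 - 3) = 289*1 = 289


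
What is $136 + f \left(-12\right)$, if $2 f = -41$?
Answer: $382$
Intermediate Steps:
$f = - \frac{41}{2}$ ($f = \frac{1}{2} \left(-41\right) = - \frac{41}{2} \approx -20.5$)
$136 + f \left(-12\right) = 136 - -246 = 136 + 246 = 382$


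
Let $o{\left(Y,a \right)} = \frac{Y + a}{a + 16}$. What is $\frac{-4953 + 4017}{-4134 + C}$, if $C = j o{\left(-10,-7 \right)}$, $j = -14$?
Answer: $\frac{1053}{4621} \approx 0.22787$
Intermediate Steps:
$o{\left(Y,a \right)} = \frac{Y + a}{16 + a}$
$C = \frac{238}{9}$ ($C = - 14 \frac{-10 - 7}{16 - 7} = - 14 \cdot \frac{1}{9} \left(-17\right) = \left(-14\right) \left(- \frac{17}{9}\right) = \frac{238}{9} \approx 26.444$)
$\frac{-4953 + 4017}{-4134 + C} = \frac{-4953 + 4017}{-4134 + \frac{238}{9}} = - \frac{936}{- \frac{36968}{9}} = \left(-936\right) \left(- \frac{9}{36968}\right) = \frac{1053}{4621}$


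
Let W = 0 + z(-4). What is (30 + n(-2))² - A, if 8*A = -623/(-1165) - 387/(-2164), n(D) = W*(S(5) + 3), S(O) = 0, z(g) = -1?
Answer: 14701022893/20168480 ≈ 728.91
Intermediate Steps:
W = -1 (W = 0 - 1 = -1)
n(D) = -3 (n(D) = -(0 + 3) = -1*3 = -3)
A = 1799027/20168480 (A = (-623/(-1165) - 387/(-2164))/8 = (-623*(-1/1165) - 387*(-1/2164))/8 = (623/1165 + 387/2164)/8 = (⅛)*(1799027/2521060) = 1799027/20168480 ≈ 0.089200)
(30 + n(-2))² - A = (30 - 3)² - 1*1799027/20168480 = 27² - 1799027/20168480 = 729 - 1799027/20168480 = 14701022893/20168480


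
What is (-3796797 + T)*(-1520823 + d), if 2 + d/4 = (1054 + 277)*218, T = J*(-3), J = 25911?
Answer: 1395601831470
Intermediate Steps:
T = -77733 (T = 25911*(-3) = -77733)
d = 1160624 (d = -8 + 4*((1054 + 277)*218) = -8 + 4*(1331*218) = -8 + 4*290158 = -8 + 1160632 = 1160624)
(-3796797 + T)*(-1520823 + d) = (-3796797 - 77733)*(-1520823 + 1160624) = -3874530*(-360199) = 1395601831470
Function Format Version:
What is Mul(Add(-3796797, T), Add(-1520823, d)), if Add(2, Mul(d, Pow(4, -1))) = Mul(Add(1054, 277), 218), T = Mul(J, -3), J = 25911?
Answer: 1395601831470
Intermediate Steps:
T = -77733 (T = Mul(25911, -3) = -77733)
d = 1160624 (d = Add(-8, Mul(4, Mul(Add(1054, 277), 218))) = Add(-8, Mul(4, Mul(1331, 218))) = Add(-8, Mul(4, 290158)) = Add(-8, 1160632) = 1160624)
Mul(Add(-3796797, T), Add(-1520823, d)) = Mul(Add(-3796797, -77733), Add(-1520823, 1160624)) = Mul(-3874530, -360199) = 1395601831470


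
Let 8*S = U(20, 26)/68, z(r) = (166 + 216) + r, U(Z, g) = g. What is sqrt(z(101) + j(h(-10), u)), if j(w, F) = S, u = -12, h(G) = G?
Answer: sqrt(2233613)/68 ≈ 21.978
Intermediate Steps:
z(r) = 382 + r
S = 13/272 (S = (26/68)/8 = (26*(1/68))/8 = (1/8)*(13/34) = 13/272 ≈ 0.047794)
j(w, F) = 13/272
sqrt(z(101) + j(h(-10), u)) = sqrt((382 + 101) + 13/272) = sqrt(483 + 13/272) = sqrt(131389/272) = sqrt(2233613)/68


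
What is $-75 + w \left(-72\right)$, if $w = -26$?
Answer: $1797$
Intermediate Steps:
$-75 + w \left(-72\right) = -75 - -1872 = -75 + 1872 = 1797$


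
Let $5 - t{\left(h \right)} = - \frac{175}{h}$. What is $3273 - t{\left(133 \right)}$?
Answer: $\frac{62067}{19} \approx 3266.7$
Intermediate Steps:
$t{\left(h \right)} = 5 + \frac{175}{h}$ ($t{\left(h \right)} = 5 - - \frac{175}{h} = 5 + \frac{175}{h}$)
$3273 - t{\left(133 \right)} = 3273 - \left(5 + \frac{175}{133}\right) = 3273 - \left(5 + 175 \cdot \frac{1}{133}\right) = 3273 - \left(5 + \frac{25}{19}\right) = 3273 - \frac{120}{19} = \frac{62067}{19}$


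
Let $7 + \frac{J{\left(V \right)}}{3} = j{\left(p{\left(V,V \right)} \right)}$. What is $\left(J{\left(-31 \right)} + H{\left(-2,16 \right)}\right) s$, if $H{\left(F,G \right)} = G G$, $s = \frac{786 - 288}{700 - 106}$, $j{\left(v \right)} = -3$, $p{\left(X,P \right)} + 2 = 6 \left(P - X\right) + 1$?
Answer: $\frac{18758}{99} \approx 189.47$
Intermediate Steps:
$p{\left(X,P \right)} = -1 - 6 X + 6 P$ ($p{\left(X,P \right)} = -2 + \left(6 \left(P - X\right) + 1\right) = -2 + \left(\left(- 6 X + 6 P\right) + 1\right) = -2 + \left(1 - 6 X + 6 P\right) = -1 - 6 X + 6 P$)
$J{\left(V \right)} = -30$ ($J{\left(V \right)} = -21 + 3 \left(-3\right) = -21 - 9 = -30$)
$s = \frac{83}{99}$ ($s = \frac{498}{594} = 498 \cdot \frac{1}{594} = \frac{83}{99} \approx 0.83838$)
$H{\left(F,G \right)} = G^{2}$
$\left(J{\left(-31 \right)} + H{\left(-2,16 \right)}\right) s = \left(-30 + 16^{2}\right) \frac{83}{99} = \left(-30 + 256\right) \frac{83}{99} = 226 \cdot \frac{83}{99} = \frac{18758}{99}$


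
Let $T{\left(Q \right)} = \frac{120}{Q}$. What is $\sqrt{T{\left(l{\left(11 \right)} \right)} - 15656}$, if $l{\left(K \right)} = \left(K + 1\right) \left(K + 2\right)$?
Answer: $\frac{i \sqrt{2645734}}{13} \approx 125.12 i$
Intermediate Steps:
$l{\left(K \right)} = \left(1 + K\right) \left(2 + K\right)$
$\sqrt{T{\left(l{\left(11 \right)} \right)} - 15656} = \sqrt{\frac{120}{2 + 11^{2} + 3 \cdot 11} - 15656} = \sqrt{\frac{120}{2 + 121 + 33} - 15656} = \sqrt{\frac{120}{156} - 15656} = \sqrt{120 \cdot \frac{1}{156} - 15656} = \sqrt{\frac{10}{13} - 15656} = \sqrt{- \frac{203518}{13}} = \frac{i \sqrt{2645734}}{13}$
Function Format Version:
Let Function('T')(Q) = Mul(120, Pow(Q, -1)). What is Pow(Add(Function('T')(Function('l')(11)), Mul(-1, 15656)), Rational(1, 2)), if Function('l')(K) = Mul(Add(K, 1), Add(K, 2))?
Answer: Mul(Rational(1, 13), I, Pow(2645734, Rational(1, 2))) ≈ Mul(125.12, I)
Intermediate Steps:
Function('l')(K) = Mul(Add(1, K), Add(2, K))
Pow(Add(Function('T')(Function('l')(11)), Mul(-1, 15656)), Rational(1, 2)) = Pow(Add(Mul(120, Pow(Add(2, Pow(11, 2), Mul(3, 11)), -1)), Mul(-1, 15656)), Rational(1, 2)) = Pow(Add(Mul(120, Pow(Add(2, 121, 33), -1)), -15656), Rational(1, 2)) = Pow(Add(Mul(120, Pow(156, -1)), -15656), Rational(1, 2)) = Pow(Add(Mul(120, Rational(1, 156)), -15656), Rational(1, 2)) = Pow(Add(Rational(10, 13), -15656), Rational(1, 2)) = Pow(Rational(-203518, 13), Rational(1, 2)) = Mul(Rational(1, 13), I, Pow(2645734, Rational(1, 2)))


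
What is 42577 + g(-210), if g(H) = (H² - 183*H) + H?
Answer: 124897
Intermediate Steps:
g(H) = H² - 182*H
42577 + g(-210) = 42577 - 210*(-182 - 210) = 42577 - 210*(-392) = 42577 + 82320 = 124897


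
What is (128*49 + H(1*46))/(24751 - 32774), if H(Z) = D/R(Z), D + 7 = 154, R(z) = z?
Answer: -288659/369058 ≈ -0.78215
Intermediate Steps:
D = 147 (D = -7 + 154 = 147)
H(Z) = 147/Z
(128*49 + H(1*46))/(24751 - 32774) = (128*49 + 147/((1*46)))/(24751 - 32774) = (6272 + 147/46)/(-8023) = (6272 + 147*(1/46))*(-1/8023) = (6272 + 147/46)*(-1/8023) = (288659/46)*(-1/8023) = -288659/369058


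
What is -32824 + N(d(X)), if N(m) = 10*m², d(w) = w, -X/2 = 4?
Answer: -32184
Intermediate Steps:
X = -8 (X = -2*4 = -8)
-32824 + N(d(X)) = -32824 + 10*(-8)² = -32824 + 10*64 = -32824 + 640 = -32184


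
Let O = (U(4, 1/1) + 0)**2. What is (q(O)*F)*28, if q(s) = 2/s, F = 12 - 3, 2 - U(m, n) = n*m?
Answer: 126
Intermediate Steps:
U(m, n) = 2 - m*n (U(m, n) = 2 - n*m = 2 - m*n)
O = 4 (O = ((2 - 1*4/1) + 0)**2 = ((2 - 1*4*1) + 0)**2 = ((2 - 4) + 0)**2 = (-2 + 0)**2 = (-2)**2 = 4)
F = 9
(q(O)*F)*28 = ((2/4)*9)*28 = ((2*(1/4))*9)*28 = ((1/2)*9)*28 = (9/2)*28 = 126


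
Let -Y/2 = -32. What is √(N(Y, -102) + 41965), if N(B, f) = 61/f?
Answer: √436597638/102 ≈ 204.85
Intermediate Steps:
Y = 64 (Y = -2*(-32) = 64)
√(N(Y, -102) + 41965) = √(61/(-102) + 41965) = √(61*(-1/102) + 41965) = √(-61/102 + 41965) = √(4280369/102) = √436597638/102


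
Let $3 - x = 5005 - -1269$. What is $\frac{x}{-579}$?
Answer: $\frac{6271}{579} \approx 10.831$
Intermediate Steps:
$x = -6271$ ($x = 3 - \left(5005 - -1269\right) = 3 - \left(5005 + 1269\right) = 3 - 6274 = -6271$)
$\frac{x}{-579} = - \frac{6271}{-579} = \left(-6271\right) \left(- \frac{1}{579}\right) = \frac{6271}{579}$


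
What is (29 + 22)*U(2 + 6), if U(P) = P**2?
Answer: 3264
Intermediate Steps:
(29 + 22)*U(2 + 6) = (29 + 22)*(2 + 6)**2 = 51*8**2 = 51*64 = 3264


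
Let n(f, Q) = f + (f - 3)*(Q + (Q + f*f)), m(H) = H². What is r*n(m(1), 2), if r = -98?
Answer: 882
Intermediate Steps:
n(f, Q) = f + (-3 + f)*(f² + 2*Q) (n(f, Q) = f + (-3 + f)*(Q + (Q + f²)) = f + (-3 + f)*(f² + 2*Q))
r*n(m(1), 2) = -98*(1² + (1²)³ - 6*2 - 3*(1²)² + 2*2*1²) = -98*(1 + 1³ - 12 - 3*1² + 2*2*1) = -98*(1 + 1 - 12 - 3*1 + 4) = -98*(1 + 1 - 12 - 3 + 4) = -98*(-9) = 882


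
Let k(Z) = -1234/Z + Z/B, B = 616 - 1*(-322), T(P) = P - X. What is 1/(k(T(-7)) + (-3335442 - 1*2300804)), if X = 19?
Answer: -6097/34363902658 ≈ -1.7742e-7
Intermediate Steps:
T(P) = -19 + P (T(P) = P - 1*19 = P - 19 = -19 + P)
B = 938 (B = 616 + 322 = 938)
k(Z) = -1234/Z + Z/938
1/(k(T(-7)) + (-3335442 - 1*2300804)) = 1/((-1234/(-19 - 7) + (-19 - 7)/938) + (-3335442 - 1*2300804)) = 1/((-1234/(-26) + (1/938)*(-26)) + (-3335442 - 2300804)) = 1/((-1234*(-1/26) - 13/469) - 5636246) = 1/((617/13 - 13/469) - 5636246) = 1/(289204/6097 - 5636246) = 1/(-34363902658/6097) = -6097/34363902658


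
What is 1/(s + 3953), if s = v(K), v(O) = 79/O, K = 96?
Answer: 96/379567 ≈ 0.00025292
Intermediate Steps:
s = 79/96 ≈ 0.82292
1/(s + 3953) = 1/(79/96 + 3953) = 1/(379567/96) = 96/379567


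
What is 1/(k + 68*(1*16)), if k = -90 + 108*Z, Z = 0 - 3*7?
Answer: -1/1270 ≈ -0.00078740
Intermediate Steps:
Z = -21 (Z = 0 - 21 = -21)
k = -2358 (k = -90 + 108*(-21) = -90 - 2268 = -2358)
1/(k + 68*(1*16)) = 1/(-2358 + 68*(1*16)) = 1/(-2358 + 68*16) = 1/(-2358 + 1088) = 1/(-1270) = -1/1270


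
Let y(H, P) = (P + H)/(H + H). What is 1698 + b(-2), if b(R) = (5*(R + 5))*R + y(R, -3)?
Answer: 6677/4 ≈ 1669.3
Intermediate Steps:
y(H, P) = (H + P)/(2*H) (y(H, P) = (H + P)/((2*H)) = (H + P)*(1/(2*H)) = (H + P)/(2*H))
b(R) = R*(25 + 5*R) + (-3 + R)/(2*R) (b(R) = (5*(R + 5))*R + (R - 3)/(2*R) = (5*(5 + R))*R + (-3 + R)/(2*R) = (25 + 5*R)*R + (-3 + R)/(2*R) = R*(25 + 5*R) + (-3 + R)/(2*R))
1698 + b(-2) = 1698 + (½)*(-3 - 2 + 10*(-2)²*(5 - 2))/(-2) = 1698 + (½)*(-½)*(-3 - 2 + 10*4*3) = 1698 + (½)*(-½)*(-3 - 2 + 120) = 1698 + (½)*(-½)*115 = 1698 - 115/4 = 6677/4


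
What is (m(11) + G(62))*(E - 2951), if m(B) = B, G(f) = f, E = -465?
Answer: -249368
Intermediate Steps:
(m(11) + G(62))*(E - 2951) = (11 + 62)*(-465 - 2951) = 73*(-3416) = -249368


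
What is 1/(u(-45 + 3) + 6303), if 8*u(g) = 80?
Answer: 1/6313 ≈ 0.00015840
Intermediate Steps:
u(g) = 10 (u(g) = (⅛)*80 = 10)
1/(u(-45 + 3) + 6303) = 1/(10 + 6303) = 1/6313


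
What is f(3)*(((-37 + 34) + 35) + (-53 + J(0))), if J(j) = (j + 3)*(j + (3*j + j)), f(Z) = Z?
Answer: -63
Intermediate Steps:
J(j) = 5*j*(3 + j) (J(j) = (3 + j)*(j + 4*j) = (3 + j)*(5*j) = 5*j*(3 + j))
f(3)*(((-37 + 34) + 35) + (-53 + J(0))) = 3*(((-37 + 34) + 35) + (-53 + 5*0*(3 + 0))) = 3*((-3 + 35) + (-53 + 5*0*3)) = 3*(32 + (-53 + 0)) = 3*(32 - 53) = 3*(-21) = -63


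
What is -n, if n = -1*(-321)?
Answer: -321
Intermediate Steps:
n = 321
-n = -1*321 = -321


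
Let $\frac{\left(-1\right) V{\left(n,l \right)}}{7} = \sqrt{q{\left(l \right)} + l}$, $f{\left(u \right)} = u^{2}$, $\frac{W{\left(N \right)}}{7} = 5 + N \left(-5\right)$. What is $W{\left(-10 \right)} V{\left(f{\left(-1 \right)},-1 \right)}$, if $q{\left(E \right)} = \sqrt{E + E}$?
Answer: $- 2695 \sqrt{-1 + i \sqrt{2}} \approx -1630.5 - 3149.8 i$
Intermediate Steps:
$W{\left(N \right)} = 35 - 35 N$ ($W{\left(N \right)} = 7 \left(5 + N \left(-5\right)\right) = 7 \left(5 - 5 N\right) = 35 - 35 N$)
$q{\left(E \right)} = \sqrt{2} \sqrt{E}$ ($q{\left(E \right)} = \sqrt{2 E} = \sqrt{2} \sqrt{E}$)
$V{\left(n,l \right)} = - 7 \sqrt{l + \sqrt{2} \sqrt{l}}$ ($V{\left(n,l \right)} = - 7 \sqrt{\sqrt{2} \sqrt{l} + l} = - 7 \sqrt{l + \sqrt{2} \sqrt{l}}$)
$W{\left(-10 \right)} V{\left(f{\left(-1 \right)},-1 \right)} = \left(35 - -350\right) \left(- 7 \sqrt{-1 + \sqrt{2} \sqrt{-1}}\right) = \left(35 + 350\right) \left(- 7 \sqrt{-1 + \sqrt{2} i}\right) = 385 \left(- 7 \sqrt{-1 + i \sqrt{2}}\right) = - 2695 \sqrt{-1 + i \sqrt{2}}$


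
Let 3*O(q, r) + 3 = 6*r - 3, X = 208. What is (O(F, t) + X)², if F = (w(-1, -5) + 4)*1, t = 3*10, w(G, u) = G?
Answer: 70756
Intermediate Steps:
t = 30
F = 3 (F = (-1 + 4)*1 = 3*1 = 3)
O(q, r) = -2 + 2*r (O(q, r) = -1 + (6*r - 3)/3 = -1 + (-3 + 6*r)/3 = -1 + (-1 + 2*r) = -2 + 2*r)
(O(F, t) + X)² = ((-2 + 2*30) + 208)² = ((-2 + 60) + 208)² = (58 + 208)² = 266² = 70756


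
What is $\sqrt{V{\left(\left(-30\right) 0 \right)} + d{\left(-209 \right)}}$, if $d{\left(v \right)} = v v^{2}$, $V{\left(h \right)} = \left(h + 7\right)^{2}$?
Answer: $8 i \sqrt{142645} \approx 3021.5 i$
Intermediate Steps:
$V{\left(h \right)} = \left(7 + h\right)^{2}$
$d{\left(v \right)} = v^{3}$
$\sqrt{V{\left(\left(-30\right) 0 \right)} + d{\left(-209 \right)}} = \sqrt{\left(7 - 0\right)^{2} + \left(-209\right)^{3}} = \sqrt{\left(7 + 0\right)^{2} - 9129329} = \sqrt{7^{2} - 9129329} = \sqrt{49 - 9129329} = \sqrt{-9129280} = 8 i \sqrt{142645}$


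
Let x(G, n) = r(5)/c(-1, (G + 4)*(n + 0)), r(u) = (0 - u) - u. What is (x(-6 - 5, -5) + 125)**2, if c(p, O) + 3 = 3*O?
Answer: 40576900/2601 ≈ 15601.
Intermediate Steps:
c(p, O) = -3 + 3*O
r(u) = -2*u (r(u) = -u - u = -2*u)
x(G, n) = -10/(-3 + 3*n*(4 + G)) (x(G, n) = (-2*5)/(-3 + 3*((G + 4)*(n + 0))) = -10/(-3 + 3*((4 + G)*n)) = -10/(-3 + 3*(n*(4 + G))) = -10/(-3 + 3*n*(4 + G)))
(x(-6 - 5, -5) + 125)**2 = (-10/(-3 + 3*(-5)*(4 + (-6 - 5))) + 125)**2 = (-10/(-3 + 3*(-5)*(4 - 11)) + 125)**2 = (-10/(-3 + 3*(-5)*(-7)) + 125)**2 = (-10/(-3 + 105) + 125)**2 = (-10/102 + 125)**2 = (-10*1/102 + 125)**2 = (-5/51 + 125)**2 = (6370/51)**2 = 40576900/2601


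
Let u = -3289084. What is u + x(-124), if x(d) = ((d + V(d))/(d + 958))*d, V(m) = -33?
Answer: -1371538294/417 ≈ -3.2891e+6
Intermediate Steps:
x(d) = d*(-33 + d)/(958 + d) (x(d) = ((d - 33)/(d + 958))*d = ((-33 + d)/(958 + d))*d = d*(-33 + d)/(958 + d))
u + x(-124) = -3289084 - 124*(-33 - 124)/(958 - 124) = -3289084 - 124*(-157)/834 = -3289084 - 124*1/834*(-157) = -3289084 + 9734/417 = -1371538294/417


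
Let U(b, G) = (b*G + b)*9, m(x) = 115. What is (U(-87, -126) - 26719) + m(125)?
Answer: 71271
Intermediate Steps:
U(b, G) = 9*b + 9*G*b (U(b, G) = (G*b + b)*9 = (b + G*b)*9 = 9*b + 9*G*b)
(U(-87, -126) - 26719) + m(125) = (9*(-87)*(1 - 126) - 26719) + 115 = (9*(-87)*(-125) - 26719) + 115 = (97875 - 26719) + 115 = 71156 + 115 = 71271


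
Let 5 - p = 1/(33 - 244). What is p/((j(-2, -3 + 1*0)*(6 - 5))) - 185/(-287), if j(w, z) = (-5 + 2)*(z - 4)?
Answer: 53467/60557 ≈ 0.88292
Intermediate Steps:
j(w, z) = 12 - 3*z (j(w, z) = -3*(-4 + z) = 12 - 3*z)
p = 1056/211 (p = 5 - 1/(33 - 244) = 5 - 1/(-211) = 5 - 1*(-1/211) = 5 + 1/211 = 1056/211 ≈ 5.0047)
p/((j(-2, -3 + 1*0)*(6 - 5))) - 185/(-287) = 1056/(211*(((12 - 3*(-3 + 1*0))*(6 - 5)))) - 185/(-287) = 1056/(211*(((12 - 3*(-3 + 0))*1))) - 185*(-1/287) = 1056/(211*(((12 - 3*(-3))*1))) + 185/287 = 1056/(211*(((12 + 9)*1))) + 185/287 = 1056/(211*((21*1))) + 185/287 = (1056/211)/21 + 185/287 = (1056/211)*(1/21) + 185/287 = 352/1477 + 185/287 = 53467/60557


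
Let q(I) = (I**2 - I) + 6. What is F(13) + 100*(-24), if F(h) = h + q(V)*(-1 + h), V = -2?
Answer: -2243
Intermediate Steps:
q(I) = 6 + I**2 - I
F(h) = -12 + 13*h (F(h) = h + (6 + (-2)**2 - 1*(-2))*(-1 + h) = h + (6 + 4 + 2)*(-1 + h) = h + 12*(-1 + h) = h + (-12 + 12*h) = -12 + 13*h)
F(13) + 100*(-24) = (-12 + 13*13) + 100*(-24) = (-12 + 169) - 2400 = 157 - 2400 = -2243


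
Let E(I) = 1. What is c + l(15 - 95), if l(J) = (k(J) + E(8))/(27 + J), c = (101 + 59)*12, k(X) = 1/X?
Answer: 8140721/4240 ≈ 1920.0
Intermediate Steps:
c = 1920 (c = 160*12 = 1920)
l(J) = (1 + 1/J)/(27 + J) (l(J) = (1/J + 1)/(27 + J) = (1 + 1/J)/(27 + J))
c + l(15 - 95) = 1920 + (1 + (15 - 95))/((15 - 95)*(27 + (15 - 95))) = 1920 + (1 - 80)/((-80)*(27 - 80)) = 1920 - 1/80*(-79)/(-53) = 1920 - 1/80*(-1/53)*(-79) = 1920 - 79/4240 = 8140721/4240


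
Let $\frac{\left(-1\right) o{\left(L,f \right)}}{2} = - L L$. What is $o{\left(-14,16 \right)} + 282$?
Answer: $674$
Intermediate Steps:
$o{\left(L,f \right)} = 2 L^{2}$ ($o{\left(L,f \right)} = - 2 \left(- L L\right) = - 2 \left(- L^{2}\right) = 2 L^{2}$)
$o{\left(-14,16 \right)} + 282 = 2 \left(-14\right)^{2} + 282 = 2 \cdot 196 + 282 = 392 + 282 = 674$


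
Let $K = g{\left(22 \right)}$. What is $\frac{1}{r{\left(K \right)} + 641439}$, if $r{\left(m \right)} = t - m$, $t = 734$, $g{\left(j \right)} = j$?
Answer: $\frac{1}{642151} \approx 1.5573 \cdot 10^{-6}$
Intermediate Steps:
$K = 22$
$r{\left(m \right)} = 734 - m$
$\frac{1}{r{\left(K \right)} + 641439} = \frac{1}{\left(734 - 22\right) + 641439} = \frac{1}{712 + 641439} = \frac{1}{642151}$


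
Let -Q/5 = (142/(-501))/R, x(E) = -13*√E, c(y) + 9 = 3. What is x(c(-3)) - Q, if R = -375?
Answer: 142/37575 - 13*I*√6 ≈ 0.0037791 - 31.843*I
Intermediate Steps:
c(y) = -6 (c(y) = -9 + 3 = -6)
Q = -142/37575 (Q = -5*142/(-501)/(-375) = -5*142*(-1/501)*(-1)/375 = -(-710)*(-1)/(501*375) = -5*142/187875 = -142/37575 ≈ -0.0037791)
x(c(-3)) - Q = -13*I*√6 - 1*(-142/37575) = -13*I*√6 + 142/37575 = 142/37575 - 13*I*√6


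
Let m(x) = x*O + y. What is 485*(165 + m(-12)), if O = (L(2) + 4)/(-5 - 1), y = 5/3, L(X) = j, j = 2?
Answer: 259960/3 ≈ 86653.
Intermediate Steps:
L(X) = 2
y = 5/3 (y = 5*(⅓) = 5/3 ≈ 1.6667)
O = -1 (O = (2 + 4)/(-5 - 1) = 6/(-6) = 6*(-⅙) = -1)
m(x) = 5/3 - x (m(x) = x*(-1) + 5/3 = -x + 5/3 = 5/3 - x)
485*(165 + m(-12)) = 485*(165 + (5/3 - 1*(-12))) = 485*(165 + (5/3 + 12)) = 485*(165 + 41/3) = 485*(536/3) = 259960/3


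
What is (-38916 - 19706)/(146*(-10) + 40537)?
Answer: -58622/39077 ≈ -1.5002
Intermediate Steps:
(-38916 - 19706)/(146*(-10) + 40537) = -58622/(-1460 + 40537) = -58622/39077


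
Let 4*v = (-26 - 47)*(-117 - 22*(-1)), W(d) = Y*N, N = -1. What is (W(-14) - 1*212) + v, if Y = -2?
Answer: 6095/4 ≈ 1523.8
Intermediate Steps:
W(d) = 2 (W(d) = -2*(-1) = 2)
v = 6935/4 (v = ((-26 - 47)*(-117 - 22*(-1)))/4 = (-73*(-117 + 22))/4 = (-73*(-95))/4 = (¼)*6935 = 6935/4 ≈ 1733.8)
(W(-14) - 1*212) + v = (2 - 1*212) + 6935/4 = (2 - 212) + 6935/4 = -210 + 6935/4 = 6095/4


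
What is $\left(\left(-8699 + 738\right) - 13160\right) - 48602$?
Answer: $-69723$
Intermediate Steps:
$\left(\left(-8699 + 738\right) - 13160\right) - 48602 = \left(-7961 - 13160\right) - 48602 = -21121 - 48602 = -69723$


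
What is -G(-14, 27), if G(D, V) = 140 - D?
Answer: -154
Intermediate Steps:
-G(-14, 27) = -(140 - 1*(-14)) = -(140 + 14) = -1*154 = -154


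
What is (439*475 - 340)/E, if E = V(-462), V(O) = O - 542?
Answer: -208185/1004 ≈ -207.36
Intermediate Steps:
V(O) = -542 + O
E = -1004 (E = -542 - 462 = -1004)
(439*475 - 340)/E = (439*475 - 340)/(-1004) = (208525 - 340)*(-1/1004) = 208185*(-1/1004) = -208185/1004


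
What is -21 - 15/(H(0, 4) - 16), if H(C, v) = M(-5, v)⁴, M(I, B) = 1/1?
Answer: -20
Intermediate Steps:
M(I, B) = 1
H(C, v) = 1 (H(C, v) = 1⁴ = 1)
-21 - 15/(H(0, 4) - 16) = -21 - 15/(1 - 16) = -21 - 15/(-15) = -21 - 1/15*(-15) = -21 + 1 = -20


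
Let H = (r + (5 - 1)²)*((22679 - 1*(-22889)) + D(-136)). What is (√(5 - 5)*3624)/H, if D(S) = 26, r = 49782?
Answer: 0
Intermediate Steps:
H = 2270490012 (H = (49782 + (5 - 1)²)*((22679 - 1*(-22889)) + 26) = (49782 + 4²)*((22679 + 22889) + 26) = (49782 + 16)*(45568 + 26) = 49798*45594 = 2270490012)
(√(5 - 5)*3624)/H = (√(5 - 5)*3624)/2270490012 = (√0*3624)*(1/2270490012) = (0*3624)*(1/2270490012) = 0*(1/2270490012) = 0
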